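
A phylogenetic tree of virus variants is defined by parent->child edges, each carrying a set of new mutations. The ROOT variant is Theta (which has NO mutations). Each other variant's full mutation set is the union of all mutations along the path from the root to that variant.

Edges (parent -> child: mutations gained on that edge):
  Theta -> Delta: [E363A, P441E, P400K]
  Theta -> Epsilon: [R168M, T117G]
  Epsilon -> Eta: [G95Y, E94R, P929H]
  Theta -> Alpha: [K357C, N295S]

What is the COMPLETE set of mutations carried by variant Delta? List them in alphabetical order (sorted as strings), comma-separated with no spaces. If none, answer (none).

At Theta: gained [] -> total []
At Delta: gained ['E363A', 'P441E', 'P400K'] -> total ['E363A', 'P400K', 'P441E']

Answer: E363A,P400K,P441E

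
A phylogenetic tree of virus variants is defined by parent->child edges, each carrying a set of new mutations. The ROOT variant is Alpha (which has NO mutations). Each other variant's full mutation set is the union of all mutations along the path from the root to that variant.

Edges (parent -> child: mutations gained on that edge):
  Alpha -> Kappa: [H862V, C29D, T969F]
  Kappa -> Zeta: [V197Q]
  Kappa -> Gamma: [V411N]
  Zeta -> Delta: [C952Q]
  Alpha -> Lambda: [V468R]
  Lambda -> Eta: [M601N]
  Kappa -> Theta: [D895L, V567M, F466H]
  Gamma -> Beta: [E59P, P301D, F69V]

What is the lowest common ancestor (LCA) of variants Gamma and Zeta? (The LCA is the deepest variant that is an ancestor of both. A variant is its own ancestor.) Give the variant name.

Path from root to Gamma: Alpha -> Kappa -> Gamma
  ancestors of Gamma: {Alpha, Kappa, Gamma}
Path from root to Zeta: Alpha -> Kappa -> Zeta
  ancestors of Zeta: {Alpha, Kappa, Zeta}
Common ancestors: {Alpha, Kappa}
Walk up from Zeta: Zeta (not in ancestors of Gamma), Kappa (in ancestors of Gamma), Alpha (in ancestors of Gamma)
Deepest common ancestor (LCA) = Kappa

Answer: Kappa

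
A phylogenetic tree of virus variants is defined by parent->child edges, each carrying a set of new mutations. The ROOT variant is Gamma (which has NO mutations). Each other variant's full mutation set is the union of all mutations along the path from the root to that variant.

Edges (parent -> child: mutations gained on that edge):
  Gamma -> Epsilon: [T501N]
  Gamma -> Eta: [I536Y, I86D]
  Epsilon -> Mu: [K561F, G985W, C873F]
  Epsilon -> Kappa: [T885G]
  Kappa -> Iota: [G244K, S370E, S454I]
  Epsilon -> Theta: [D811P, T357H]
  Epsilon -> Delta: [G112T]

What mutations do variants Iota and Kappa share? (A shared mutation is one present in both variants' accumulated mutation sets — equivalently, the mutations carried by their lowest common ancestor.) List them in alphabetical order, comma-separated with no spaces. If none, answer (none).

Accumulating mutations along path to Iota:
  At Gamma: gained [] -> total []
  At Epsilon: gained ['T501N'] -> total ['T501N']
  At Kappa: gained ['T885G'] -> total ['T501N', 'T885G']
  At Iota: gained ['G244K', 'S370E', 'S454I'] -> total ['G244K', 'S370E', 'S454I', 'T501N', 'T885G']
Mutations(Iota) = ['G244K', 'S370E', 'S454I', 'T501N', 'T885G']
Accumulating mutations along path to Kappa:
  At Gamma: gained [] -> total []
  At Epsilon: gained ['T501N'] -> total ['T501N']
  At Kappa: gained ['T885G'] -> total ['T501N', 'T885G']
Mutations(Kappa) = ['T501N', 'T885G']
Intersection: ['G244K', 'S370E', 'S454I', 'T501N', 'T885G'] ∩ ['T501N', 'T885G'] = ['T501N', 'T885G']

Answer: T501N,T885G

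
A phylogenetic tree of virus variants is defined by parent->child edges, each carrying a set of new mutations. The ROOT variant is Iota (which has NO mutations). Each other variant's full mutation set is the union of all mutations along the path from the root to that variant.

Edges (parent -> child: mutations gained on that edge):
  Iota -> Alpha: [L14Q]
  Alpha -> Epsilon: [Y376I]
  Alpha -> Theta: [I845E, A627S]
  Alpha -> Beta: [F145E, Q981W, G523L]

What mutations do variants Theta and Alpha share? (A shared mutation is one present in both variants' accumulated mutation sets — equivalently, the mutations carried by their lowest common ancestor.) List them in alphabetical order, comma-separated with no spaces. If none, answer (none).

Answer: L14Q

Derivation:
Accumulating mutations along path to Theta:
  At Iota: gained [] -> total []
  At Alpha: gained ['L14Q'] -> total ['L14Q']
  At Theta: gained ['I845E', 'A627S'] -> total ['A627S', 'I845E', 'L14Q']
Mutations(Theta) = ['A627S', 'I845E', 'L14Q']
Accumulating mutations along path to Alpha:
  At Iota: gained [] -> total []
  At Alpha: gained ['L14Q'] -> total ['L14Q']
Mutations(Alpha) = ['L14Q']
Intersection: ['A627S', 'I845E', 'L14Q'] ∩ ['L14Q'] = ['L14Q']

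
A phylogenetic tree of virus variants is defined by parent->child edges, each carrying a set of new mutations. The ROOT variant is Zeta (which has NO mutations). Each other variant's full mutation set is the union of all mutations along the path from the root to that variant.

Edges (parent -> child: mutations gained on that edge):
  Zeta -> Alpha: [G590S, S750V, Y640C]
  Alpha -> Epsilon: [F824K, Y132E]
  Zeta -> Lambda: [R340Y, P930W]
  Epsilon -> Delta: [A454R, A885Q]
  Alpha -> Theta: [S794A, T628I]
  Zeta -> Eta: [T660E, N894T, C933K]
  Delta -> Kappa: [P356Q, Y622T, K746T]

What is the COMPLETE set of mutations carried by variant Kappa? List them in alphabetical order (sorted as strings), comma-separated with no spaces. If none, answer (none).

Answer: A454R,A885Q,F824K,G590S,K746T,P356Q,S750V,Y132E,Y622T,Y640C

Derivation:
At Zeta: gained [] -> total []
At Alpha: gained ['G590S', 'S750V', 'Y640C'] -> total ['G590S', 'S750V', 'Y640C']
At Epsilon: gained ['F824K', 'Y132E'] -> total ['F824K', 'G590S', 'S750V', 'Y132E', 'Y640C']
At Delta: gained ['A454R', 'A885Q'] -> total ['A454R', 'A885Q', 'F824K', 'G590S', 'S750V', 'Y132E', 'Y640C']
At Kappa: gained ['P356Q', 'Y622T', 'K746T'] -> total ['A454R', 'A885Q', 'F824K', 'G590S', 'K746T', 'P356Q', 'S750V', 'Y132E', 'Y622T', 'Y640C']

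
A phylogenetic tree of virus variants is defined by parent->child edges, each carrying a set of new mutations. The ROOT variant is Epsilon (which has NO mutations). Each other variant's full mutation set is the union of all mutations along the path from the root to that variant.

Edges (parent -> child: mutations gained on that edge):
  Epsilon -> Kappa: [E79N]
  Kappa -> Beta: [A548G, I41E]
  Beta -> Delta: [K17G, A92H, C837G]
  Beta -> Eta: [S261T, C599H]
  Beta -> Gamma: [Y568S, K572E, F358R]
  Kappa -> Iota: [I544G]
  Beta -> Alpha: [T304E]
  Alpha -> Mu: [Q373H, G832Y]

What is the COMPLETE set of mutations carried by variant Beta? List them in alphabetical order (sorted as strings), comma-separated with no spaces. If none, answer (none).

At Epsilon: gained [] -> total []
At Kappa: gained ['E79N'] -> total ['E79N']
At Beta: gained ['A548G', 'I41E'] -> total ['A548G', 'E79N', 'I41E']

Answer: A548G,E79N,I41E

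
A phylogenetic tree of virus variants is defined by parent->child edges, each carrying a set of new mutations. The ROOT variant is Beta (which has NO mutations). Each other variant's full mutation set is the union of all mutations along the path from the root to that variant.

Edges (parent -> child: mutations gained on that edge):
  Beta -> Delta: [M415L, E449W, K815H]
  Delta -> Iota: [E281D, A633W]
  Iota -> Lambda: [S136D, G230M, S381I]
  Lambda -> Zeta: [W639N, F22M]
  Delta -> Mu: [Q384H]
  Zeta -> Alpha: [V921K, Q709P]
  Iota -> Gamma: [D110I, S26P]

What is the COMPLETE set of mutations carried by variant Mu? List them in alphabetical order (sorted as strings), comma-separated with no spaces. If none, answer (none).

At Beta: gained [] -> total []
At Delta: gained ['M415L', 'E449W', 'K815H'] -> total ['E449W', 'K815H', 'M415L']
At Mu: gained ['Q384H'] -> total ['E449W', 'K815H', 'M415L', 'Q384H']

Answer: E449W,K815H,M415L,Q384H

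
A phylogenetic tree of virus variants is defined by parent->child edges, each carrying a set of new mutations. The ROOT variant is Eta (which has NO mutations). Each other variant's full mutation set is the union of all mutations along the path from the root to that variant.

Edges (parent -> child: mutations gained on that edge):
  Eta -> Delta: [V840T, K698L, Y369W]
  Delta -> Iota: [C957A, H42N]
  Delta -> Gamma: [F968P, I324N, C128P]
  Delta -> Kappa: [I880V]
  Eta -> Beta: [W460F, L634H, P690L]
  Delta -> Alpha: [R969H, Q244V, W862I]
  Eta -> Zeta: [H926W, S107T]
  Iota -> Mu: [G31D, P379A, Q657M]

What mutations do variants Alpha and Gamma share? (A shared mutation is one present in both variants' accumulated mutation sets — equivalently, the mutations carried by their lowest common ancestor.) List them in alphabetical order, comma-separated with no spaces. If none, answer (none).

Answer: K698L,V840T,Y369W

Derivation:
Accumulating mutations along path to Alpha:
  At Eta: gained [] -> total []
  At Delta: gained ['V840T', 'K698L', 'Y369W'] -> total ['K698L', 'V840T', 'Y369W']
  At Alpha: gained ['R969H', 'Q244V', 'W862I'] -> total ['K698L', 'Q244V', 'R969H', 'V840T', 'W862I', 'Y369W']
Mutations(Alpha) = ['K698L', 'Q244V', 'R969H', 'V840T', 'W862I', 'Y369W']
Accumulating mutations along path to Gamma:
  At Eta: gained [] -> total []
  At Delta: gained ['V840T', 'K698L', 'Y369W'] -> total ['K698L', 'V840T', 'Y369W']
  At Gamma: gained ['F968P', 'I324N', 'C128P'] -> total ['C128P', 'F968P', 'I324N', 'K698L', 'V840T', 'Y369W']
Mutations(Gamma) = ['C128P', 'F968P', 'I324N', 'K698L', 'V840T', 'Y369W']
Intersection: ['K698L', 'Q244V', 'R969H', 'V840T', 'W862I', 'Y369W'] ∩ ['C128P', 'F968P', 'I324N', 'K698L', 'V840T', 'Y369W'] = ['K698L', 'V840T', 'Y369W']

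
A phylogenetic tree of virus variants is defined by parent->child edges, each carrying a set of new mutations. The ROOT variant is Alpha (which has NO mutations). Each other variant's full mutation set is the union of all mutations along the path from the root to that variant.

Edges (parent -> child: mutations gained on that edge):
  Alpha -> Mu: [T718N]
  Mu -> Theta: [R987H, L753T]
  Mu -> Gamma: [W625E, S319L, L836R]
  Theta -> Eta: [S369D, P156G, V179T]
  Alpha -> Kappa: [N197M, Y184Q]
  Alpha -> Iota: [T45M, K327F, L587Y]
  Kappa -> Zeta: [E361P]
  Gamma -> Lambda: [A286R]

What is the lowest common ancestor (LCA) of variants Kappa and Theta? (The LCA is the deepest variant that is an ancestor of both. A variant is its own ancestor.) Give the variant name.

Answer: Alpha

Derivation:
Path from root to Kappa: Alpha -> Kappa
  ancestors of Kappa: {Alpha, Kappa}
Path from root to Theta: Alpha -> Mu -> Theta
  ancestors of Theta: {Alpha, Mu, Theta}
Common ancestors: {Alpha}
Walk up from Theta: Theta (not in ancestors of Kappa), Mu (not in ancestors of Kappa), Alpha (in ancestors of Kappa)
Deepest common ancestor (LCA) = Alpha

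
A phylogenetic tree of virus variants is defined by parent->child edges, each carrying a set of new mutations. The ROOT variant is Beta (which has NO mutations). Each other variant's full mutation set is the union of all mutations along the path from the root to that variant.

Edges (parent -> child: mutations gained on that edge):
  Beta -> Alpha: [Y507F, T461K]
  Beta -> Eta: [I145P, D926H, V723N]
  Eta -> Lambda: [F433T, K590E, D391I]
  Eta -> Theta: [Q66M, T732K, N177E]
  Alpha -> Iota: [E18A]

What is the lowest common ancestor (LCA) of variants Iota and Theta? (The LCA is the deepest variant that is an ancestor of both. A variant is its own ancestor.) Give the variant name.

Answer: Beta

Derivation:
Path from root to Iota: Beta -> Alpha -> Iota
  ancestors of Iota: {Beta, Alpha, Iota}
Path from root to Theta: Beta -> Eta -> Theta
  ancestors of Theta: {Beta, Eta, Theta}
Common ancestors: {Beta}
Walk up from Theta: Theta (not in ancestors of Iota), Eta (not in ancestors of Iota), Beta (in ancestors of Iota)
Deepest common ancestor (LCA) = Beta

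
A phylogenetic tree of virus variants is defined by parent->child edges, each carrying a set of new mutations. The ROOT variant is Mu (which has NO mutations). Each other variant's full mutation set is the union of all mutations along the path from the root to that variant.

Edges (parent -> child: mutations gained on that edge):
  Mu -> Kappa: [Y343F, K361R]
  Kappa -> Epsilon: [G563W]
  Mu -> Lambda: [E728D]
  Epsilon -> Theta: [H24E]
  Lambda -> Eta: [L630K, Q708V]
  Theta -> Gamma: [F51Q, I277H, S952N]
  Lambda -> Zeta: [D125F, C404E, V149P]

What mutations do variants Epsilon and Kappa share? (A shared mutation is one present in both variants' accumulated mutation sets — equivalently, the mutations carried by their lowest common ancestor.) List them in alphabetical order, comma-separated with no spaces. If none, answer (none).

Answer: K361R,Y343F

Derivation:
Accumulating mutations along path to Epsilon:
  At Mu: gained [] -> total []
  At Kappa: gained ['Y343F', 'K361R'] -> total ['K361R', 'Y343F']
  At Epsilon: gained ['G563W'] -> total ['G563W', 'K361R', 'Y343F']
Mutations(Epsilon) = ['G563W', 'K361R', 'Y343F']
Accumulating mutations along path to Kappa:
  At Mu: gained [] -> total []
  At Kappa: gained ['Y343F', 'K361R'] -> total ['K361R', 'Y343F']
Mutations(Kappa) = ['K361R', 'Y343F']
Intersection: ['G563W', 'K361R', 'Y343F'] ∩ ['K361R', 'Y343F'] = ['K361R', 'Y343F']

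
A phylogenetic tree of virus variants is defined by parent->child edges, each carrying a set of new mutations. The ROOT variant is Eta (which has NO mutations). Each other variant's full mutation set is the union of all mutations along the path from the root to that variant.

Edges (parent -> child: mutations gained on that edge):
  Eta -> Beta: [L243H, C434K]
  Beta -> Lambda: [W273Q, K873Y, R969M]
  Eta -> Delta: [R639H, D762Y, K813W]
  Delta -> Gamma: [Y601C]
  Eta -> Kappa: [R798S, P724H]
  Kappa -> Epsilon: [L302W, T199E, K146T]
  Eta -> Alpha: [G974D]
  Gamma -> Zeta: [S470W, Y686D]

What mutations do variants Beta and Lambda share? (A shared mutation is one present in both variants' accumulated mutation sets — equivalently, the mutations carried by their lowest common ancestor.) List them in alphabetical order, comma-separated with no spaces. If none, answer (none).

Accumulating mutations along path to Beta:
  At Eta: gained [] -> total []
  At Beta: gained ['L243H', 'C434K'] -> total ['C434K', 'L243H']
Mutations(Beta) = ['C434K', 'L243H']
Accumulating mutations along path to Lambda:
  At Eta: gained [] -> total []
  At Beta: gained ['L243H', 'C434K'] -> total ['C434K', 'L243H']
  At Lambda: gained ['W273Q', 'K873Y', 'R969M'] -> total ['C434K', 'K873Y', 'L243H', 'R969M', 'W273Q']
Mutations(Lambda) = ['C434K', 'K873Y', 'L243H', 'R969M', 'W273Q']
Intersection: ['C434K', 'L243H'] ∩ ['C434K', 'K873Y', 'L243H', 'R969M', 'W273Q'] = ['C434K', 'L243H']

Answer: C434K,L243H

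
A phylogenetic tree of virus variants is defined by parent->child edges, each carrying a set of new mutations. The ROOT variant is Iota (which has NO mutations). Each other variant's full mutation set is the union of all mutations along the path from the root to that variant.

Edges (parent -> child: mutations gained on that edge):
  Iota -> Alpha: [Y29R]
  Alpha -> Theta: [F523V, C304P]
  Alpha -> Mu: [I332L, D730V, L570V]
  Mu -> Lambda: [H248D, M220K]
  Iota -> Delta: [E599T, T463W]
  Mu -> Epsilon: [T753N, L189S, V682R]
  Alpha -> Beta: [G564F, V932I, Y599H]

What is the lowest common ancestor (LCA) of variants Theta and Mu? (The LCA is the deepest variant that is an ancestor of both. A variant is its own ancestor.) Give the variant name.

Path from root to Theta: Iota -> Alpha -> Theta
  ancestors of Theta: {Iota, Alpha, Theta}
Path from root to Mu: Iota -> Alpha -> Mu
  ancestors of Mu: {Iota, Alpha, Mu}
Common ancestors: {Iota, Alpha}
Walk up from Mu: Mu (not in ancestors of Theta), Alpha (in ancestors of Theta), Iota (in ancestors of Theta)
Deepest common ancestor (LCA) = Alpha

Answer: Alpha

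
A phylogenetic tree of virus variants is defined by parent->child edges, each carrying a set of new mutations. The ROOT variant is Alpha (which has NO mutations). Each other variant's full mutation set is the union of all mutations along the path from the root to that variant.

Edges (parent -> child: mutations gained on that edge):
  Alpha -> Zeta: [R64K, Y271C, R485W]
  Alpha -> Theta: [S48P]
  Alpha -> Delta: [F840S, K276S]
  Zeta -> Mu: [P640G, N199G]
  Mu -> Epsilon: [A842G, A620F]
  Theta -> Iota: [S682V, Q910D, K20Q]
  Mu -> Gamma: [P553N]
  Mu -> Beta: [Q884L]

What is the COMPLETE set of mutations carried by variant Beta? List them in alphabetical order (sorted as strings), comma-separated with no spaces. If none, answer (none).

At Alpha: gained [] -> total []
At Zeta: gained ['R64K', 'Y271C', 'R485W'] -> total ['R485W', 'R64K', 'Y271C']
At Mu: gained ['P640G', 'N199G'] -> total ['N199G', 'P640G', 'R485W', 'R64K', 'Y271C']
At Beta: gained ['Q884L'] -> total ['N199G', 'P640G', 'Q884L', 'R485W', 'R64K', 'Y271C']

Answer: N199G,P640G,Q884L,R485W,R64K,Y271C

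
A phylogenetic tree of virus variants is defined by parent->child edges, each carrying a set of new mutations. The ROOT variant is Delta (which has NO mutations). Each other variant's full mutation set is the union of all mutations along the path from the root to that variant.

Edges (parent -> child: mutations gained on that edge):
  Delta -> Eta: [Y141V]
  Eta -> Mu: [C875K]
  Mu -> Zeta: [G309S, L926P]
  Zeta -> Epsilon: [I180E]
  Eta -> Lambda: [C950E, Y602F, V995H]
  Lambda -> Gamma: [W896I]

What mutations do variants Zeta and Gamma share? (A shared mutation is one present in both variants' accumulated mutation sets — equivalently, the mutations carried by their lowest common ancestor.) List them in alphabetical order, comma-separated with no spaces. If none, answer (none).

Accumulating mutations along path to Zeta:
  At Delta: gained [] -> total []
  At Eta: gained ['Y141V'] -> total ['Y141V']
  At Mu: gained ['C875K'] -> total ['C875K', 'Y141V']
  At Zeta: gained ['G309S', 'L926P'] -> total ['C875K', 'G309S', 'L926P', 'Y141V']
Mutations(Zeta) = ['C875K', 'G309S', 'L926P', 'Y141V']
Accumulating mutations along path to Gamma:
  At Delta: gained [] -> total []
  At Eta: gained ['Y141V'] -> total ['Y141V']
  At Lambda: gained ['C950E', 'Y602F', 'V995H'] -> total ['C950E', 'V995H', 'Y141V', 'Y602F']
  At Gamma: gained ['W896I'] -> total ['C950E', 'V995H', 'W896I', 'Y141V', 'Y602F']
Mutations(Gamma) = ['C950E', 'V995H', 'W896I', 'Y141V', 'Y602F']
Intersection: ['C875K', 'G309S', 'L926P', 'Y141V'] ∩ ['C950E', 'V995H', 'W896I', 'Y141V', 'Y602F'] = ['Y141V']

Answer: Y141V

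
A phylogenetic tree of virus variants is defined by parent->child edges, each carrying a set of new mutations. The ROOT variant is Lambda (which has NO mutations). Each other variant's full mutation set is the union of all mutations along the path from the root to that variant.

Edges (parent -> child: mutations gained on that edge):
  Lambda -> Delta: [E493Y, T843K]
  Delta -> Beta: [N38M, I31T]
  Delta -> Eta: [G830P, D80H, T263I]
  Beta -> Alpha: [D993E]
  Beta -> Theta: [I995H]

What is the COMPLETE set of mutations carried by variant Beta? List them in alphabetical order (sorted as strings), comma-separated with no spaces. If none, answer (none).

At Lambda: gained [] -> total []
At Delta: gained ['E493Y', 'T843K'] -> total ['E493Y', 'T843K']
At Beta: gained ['N38M', 'I31T'] -> total ['E493Y', 'I31T', 'N38M', 'T843K']

Answer: E493Y,I31T,N38M,T843K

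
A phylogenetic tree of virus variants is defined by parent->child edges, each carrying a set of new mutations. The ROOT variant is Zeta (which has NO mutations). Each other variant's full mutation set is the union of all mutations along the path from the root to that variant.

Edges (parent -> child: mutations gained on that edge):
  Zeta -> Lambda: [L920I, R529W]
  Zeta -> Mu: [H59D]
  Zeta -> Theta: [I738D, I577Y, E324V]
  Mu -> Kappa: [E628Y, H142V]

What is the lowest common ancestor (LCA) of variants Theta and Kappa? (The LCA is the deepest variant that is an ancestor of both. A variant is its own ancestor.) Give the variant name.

Answer: Zeta

Derivation:
Path from root to Theta: Zeta -> Theta
  ancestors of Theta: {Zeta, Theta}
Path from root to Kappa: Zeta -> Mu -> Kappa
  ancestors of Kappa: {Zeta, Mu, Kappa}
Common ancestors: {Zeta}
Walk up from Kappa: Kappa (not in ancestors of Theta), Mu (not in ancestors of Theta), Zeta (in ancestors of Theta)
Deepest common ancestor (LCA) = Zeta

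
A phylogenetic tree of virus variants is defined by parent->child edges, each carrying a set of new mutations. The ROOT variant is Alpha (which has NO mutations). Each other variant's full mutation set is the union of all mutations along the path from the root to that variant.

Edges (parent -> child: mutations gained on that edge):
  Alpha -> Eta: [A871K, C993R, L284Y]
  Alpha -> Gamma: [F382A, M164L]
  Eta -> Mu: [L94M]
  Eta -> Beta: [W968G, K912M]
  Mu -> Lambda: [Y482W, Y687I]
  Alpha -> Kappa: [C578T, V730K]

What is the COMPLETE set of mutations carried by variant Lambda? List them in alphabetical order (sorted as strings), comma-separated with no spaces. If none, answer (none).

Answer: A871K,C993R,L284Y,L94M,Y482W,Y687I

Derivation:
At Alpha: gained [] -> total []
At Eta: gained ['A871K', 'C993R', 'L284Y'] -> total ['A871K', 'C993R', 'L284Y']
At Mu: gained ['L94M'] -> total ['A871K', 'C993R', 'L284Y', 'L94M']
At Lambda: gained ['Y482W', 'Y687I'] -> total ['A871K', 'C993R', 'L284Y', 'L94M', 'Y482W', 'Y687I']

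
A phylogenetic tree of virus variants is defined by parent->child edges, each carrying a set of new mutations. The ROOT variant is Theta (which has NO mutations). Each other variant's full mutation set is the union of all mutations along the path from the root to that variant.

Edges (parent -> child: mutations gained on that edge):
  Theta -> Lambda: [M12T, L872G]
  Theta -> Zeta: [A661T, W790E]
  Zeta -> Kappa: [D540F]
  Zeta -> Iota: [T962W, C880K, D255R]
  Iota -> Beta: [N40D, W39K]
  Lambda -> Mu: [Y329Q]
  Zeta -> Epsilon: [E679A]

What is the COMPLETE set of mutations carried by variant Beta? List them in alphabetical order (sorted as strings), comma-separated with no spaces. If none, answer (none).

At Theta: gained [] -> total []
At Zeta: gained ['A661T', 'W790E'] -> total ['A661T', 'W790E']
At Iota: gained ['T962W', 'C880K', 'D255R'] -> total ['A661T', 'C880K', 'D255R', 'T962W', 'W790E']
At Beta: gained ['N40D', 'W39K'] -> total ['A661T', 'C880K', 'D255R', 'N40D', 'T962W', 'W39K', 'W790E']

Answer: A661T,C880K,D255R,N40D,T962W,W39K,W790E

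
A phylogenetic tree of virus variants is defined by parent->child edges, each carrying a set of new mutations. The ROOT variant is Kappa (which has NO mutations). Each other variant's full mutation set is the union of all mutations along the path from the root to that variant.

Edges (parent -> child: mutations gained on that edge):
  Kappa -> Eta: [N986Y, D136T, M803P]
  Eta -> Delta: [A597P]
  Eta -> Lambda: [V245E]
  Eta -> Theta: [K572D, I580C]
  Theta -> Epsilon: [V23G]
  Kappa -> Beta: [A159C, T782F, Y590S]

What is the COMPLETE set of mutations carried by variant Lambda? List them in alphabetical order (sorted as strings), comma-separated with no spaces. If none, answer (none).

At Kappa: gained [] -> total []
At Eta: gained ['N986Y', 'D136T', 'M803P'] -> total ['D136T', 'M803P', 'N986Y']
At Lambda: gained ['V245E'] -> total ['D136T', 'M803P', 'N986Y', 'V245E']

Answer: D136T,M803P,N986Y,V245E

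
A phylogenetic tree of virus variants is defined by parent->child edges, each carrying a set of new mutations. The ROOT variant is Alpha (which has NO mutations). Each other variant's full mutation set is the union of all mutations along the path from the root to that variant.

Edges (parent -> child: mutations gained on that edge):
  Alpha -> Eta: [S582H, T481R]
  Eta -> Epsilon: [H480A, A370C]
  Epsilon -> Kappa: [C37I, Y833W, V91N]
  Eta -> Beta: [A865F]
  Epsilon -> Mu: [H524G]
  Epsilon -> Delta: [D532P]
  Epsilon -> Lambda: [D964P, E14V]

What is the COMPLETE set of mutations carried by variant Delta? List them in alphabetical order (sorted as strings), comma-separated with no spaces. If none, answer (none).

At Alpha: gained [] -> total []
At Eta: gained ['S582H', 'T481R'] -> total ['S582H', 'T481R']
At Epsilon: gained ['H480A', 'A370C'] -> total ['A370C', 'H480A', 'S582H', 'T481R']
At Delta: gained ['D532P'] -> total ['A370C', 'D532P', 'H480A', 'S582H', 'T481R']

Answer: A370C,D532P,H480A,S582H,T481R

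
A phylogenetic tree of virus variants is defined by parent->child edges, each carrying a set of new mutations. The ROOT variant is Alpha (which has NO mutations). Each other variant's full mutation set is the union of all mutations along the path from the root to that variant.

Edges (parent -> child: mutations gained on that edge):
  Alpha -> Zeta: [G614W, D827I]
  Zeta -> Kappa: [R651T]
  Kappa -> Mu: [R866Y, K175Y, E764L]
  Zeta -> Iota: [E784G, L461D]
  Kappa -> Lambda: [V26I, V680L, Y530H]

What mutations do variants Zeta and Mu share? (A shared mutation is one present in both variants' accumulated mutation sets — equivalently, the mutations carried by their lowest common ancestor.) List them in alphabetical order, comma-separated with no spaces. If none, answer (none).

Accumulating mutations along path to Zeta:
  At Alpha: gained [] -> total []
  At Zeta: gained ['G614W', 'D827I'] -> total ['D827I', 'G614W']
Mutations(Zeta) = ['D827I', 'G614W']
Accumulating mutations along path to Mu:
  At Alpha: gained [] -> total []
  At Zeta: gained ['G614W', 'D827I'] -> total ['D827I', 'G614W']
  At Kappa: gained ['R651T'] -> total ['D827I', 'G614W', 'R651T']
  At Mu: gained ['R866Y', 'K175Y', 'E764L'] -> total ['D827I', 'E764L', 'G614W', 'K175Y', 'R651T', 'R866Y']
Mutations(Mu) = ['D827I', 'E764L', 'G614W', 'K175Y', 'R651T', 'R866Y']
Intersection: ['D827I', 'G614W'] ∩ ['D827I', 'E764L', 'G614W', 'K175Y', 'R651T', 'R866Y'] = ['D827I', 'G614W']

Answer: D827I,G614W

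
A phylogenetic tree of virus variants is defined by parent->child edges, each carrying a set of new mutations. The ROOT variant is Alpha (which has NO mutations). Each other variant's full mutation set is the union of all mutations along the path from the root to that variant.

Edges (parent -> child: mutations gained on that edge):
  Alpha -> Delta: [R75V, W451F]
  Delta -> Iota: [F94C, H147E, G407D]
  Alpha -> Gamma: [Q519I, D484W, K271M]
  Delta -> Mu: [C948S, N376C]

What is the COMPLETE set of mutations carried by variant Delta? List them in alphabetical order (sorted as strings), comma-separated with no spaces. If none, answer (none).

At Alpha: gained [] -> total []
At Delta: gained ['R75V', 'W451F'] -> total ['R75V', 'W451F']

Answer: R75V,W451F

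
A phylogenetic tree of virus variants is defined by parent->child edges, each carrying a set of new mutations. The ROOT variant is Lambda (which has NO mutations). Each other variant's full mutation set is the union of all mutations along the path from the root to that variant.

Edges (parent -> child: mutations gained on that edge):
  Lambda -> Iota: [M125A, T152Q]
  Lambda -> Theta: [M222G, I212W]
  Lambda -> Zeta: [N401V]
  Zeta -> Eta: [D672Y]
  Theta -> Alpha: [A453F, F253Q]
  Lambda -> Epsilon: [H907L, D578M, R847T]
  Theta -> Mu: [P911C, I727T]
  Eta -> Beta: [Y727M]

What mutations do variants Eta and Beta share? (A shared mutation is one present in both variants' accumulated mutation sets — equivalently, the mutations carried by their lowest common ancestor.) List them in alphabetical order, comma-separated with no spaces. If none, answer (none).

Answer: D672Y,N401V

Derivation:
Accumulating mutations along path to Eta:
  At Lambda: gained [] -> total []
  At Zeta: gained ['N401V'] -> total ['N401V']
  At Eta: gained ['D672Y'] -> total ['D672Y', 'N401V']
Mutations(Eta) = ['D672Y', 'N401V']
Accumulating mutations along path to Beta:
  At Lambda: gained [] -> total []
  At Zeta: gained ['N401V'] -> total ['N401V']
  At Eta: gained ['D672Y'] -> total ['D672Y', 'N401V']
  At Beta: gained ['Y727M'] -> total ['D672Y', 'N401V', 'Y727M']
Mutations(Beta) = ['D672Y', 'N401V', 'Y727M']
Intersection: ['D672Y', 'N401V'] ∩ ['D672Y', 'N401V', 'Y727M'] = ['D672Y', 'N401V']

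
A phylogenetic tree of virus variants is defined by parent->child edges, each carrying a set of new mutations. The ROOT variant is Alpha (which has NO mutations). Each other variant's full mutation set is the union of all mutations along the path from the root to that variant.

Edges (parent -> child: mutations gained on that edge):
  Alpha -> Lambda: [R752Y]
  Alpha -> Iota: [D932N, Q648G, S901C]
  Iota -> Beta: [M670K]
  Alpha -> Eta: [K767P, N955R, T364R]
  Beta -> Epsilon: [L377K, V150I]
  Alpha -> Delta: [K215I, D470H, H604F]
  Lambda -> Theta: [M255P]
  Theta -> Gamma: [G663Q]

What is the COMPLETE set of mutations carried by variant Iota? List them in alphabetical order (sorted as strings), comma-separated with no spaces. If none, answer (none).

Answer: D932N,Q648G,S901C

Derivation:
At Alpha: gained [] -> total []
At Iota: gained ['D932N', 'Q648G', 'S901C'] -> total ['D932N', 'Q648G', 'S901C']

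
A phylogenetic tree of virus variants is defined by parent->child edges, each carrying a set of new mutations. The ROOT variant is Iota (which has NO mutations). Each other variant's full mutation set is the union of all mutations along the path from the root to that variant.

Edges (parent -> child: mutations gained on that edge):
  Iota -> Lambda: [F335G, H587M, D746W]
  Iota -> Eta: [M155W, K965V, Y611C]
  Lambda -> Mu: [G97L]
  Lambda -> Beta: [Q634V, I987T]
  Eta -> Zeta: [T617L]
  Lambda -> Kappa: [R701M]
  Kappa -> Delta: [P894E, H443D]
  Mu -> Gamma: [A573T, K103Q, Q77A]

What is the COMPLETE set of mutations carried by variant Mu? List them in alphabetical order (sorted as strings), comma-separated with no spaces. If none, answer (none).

At Iota: gained [] -> total []
At Lambda: gained ['F335G', 'H587M', 'D746W'] -> total ['D746W', 'F335G', 'H587M']
At Mu: gained ['G97L'] -> total ['D746W', 'F335G', 'G97L', 'H587M']

Answer: D746W,F335G,G97L,H587M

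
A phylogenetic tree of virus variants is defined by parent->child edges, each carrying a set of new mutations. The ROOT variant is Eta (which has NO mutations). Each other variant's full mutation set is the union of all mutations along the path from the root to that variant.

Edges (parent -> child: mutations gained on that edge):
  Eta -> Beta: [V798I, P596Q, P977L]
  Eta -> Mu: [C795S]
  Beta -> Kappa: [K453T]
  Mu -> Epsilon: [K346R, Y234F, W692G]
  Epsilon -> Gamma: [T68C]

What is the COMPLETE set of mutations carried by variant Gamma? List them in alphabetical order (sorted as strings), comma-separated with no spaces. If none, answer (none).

Answer: C795S,K346R,T68C,W692G,Y234F

Derivation:
At Eta: gained [] -> total []
At Mu: gained ['C795S'] -> total ['C795S']
At Epsilon: gained ['K346R', 'Y234F', 'W692G'] -> total ['C795S', 'K346R', 'W692G', 'Y234F']
At Gamma: gained ['T68C'] -> total ['C795S', 'K346R', 'T68C', 'W692G', 'Y234F']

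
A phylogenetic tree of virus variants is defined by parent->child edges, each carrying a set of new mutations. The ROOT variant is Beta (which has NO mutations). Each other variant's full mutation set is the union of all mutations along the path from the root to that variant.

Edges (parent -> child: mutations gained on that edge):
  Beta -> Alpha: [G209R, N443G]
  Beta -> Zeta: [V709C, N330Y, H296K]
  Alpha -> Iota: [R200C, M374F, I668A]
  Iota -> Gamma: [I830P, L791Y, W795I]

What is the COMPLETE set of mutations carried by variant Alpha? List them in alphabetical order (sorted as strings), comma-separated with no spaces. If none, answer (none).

Answer: G209R,N443G

Derivation:
At Beta: gained [] -> total []
At Alpha: gained ['G209R', 'N443G'] -> total ['G209R', 'N443G']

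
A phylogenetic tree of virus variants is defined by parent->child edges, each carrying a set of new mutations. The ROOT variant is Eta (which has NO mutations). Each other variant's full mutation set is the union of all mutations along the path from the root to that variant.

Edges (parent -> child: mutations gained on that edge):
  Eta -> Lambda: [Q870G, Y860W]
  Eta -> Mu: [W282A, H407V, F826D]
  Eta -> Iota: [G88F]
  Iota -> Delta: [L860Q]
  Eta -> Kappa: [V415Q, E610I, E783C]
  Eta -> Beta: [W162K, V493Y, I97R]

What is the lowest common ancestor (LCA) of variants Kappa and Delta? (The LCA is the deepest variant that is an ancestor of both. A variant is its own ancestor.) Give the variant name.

Answer: Eta

Derivation:
Path from root to Kappa: Eta -> Kappa
  ancestors of Kappa: {Eta, Kappa}
Path from root to Delta: Eta -> Iota -> Delta
  ancestors of Delta: {Eta, Iota, Delta}
Common ancestors: {Eta}
Walk up from Delta: Delta (not in ancestors of Kappa), Iota (not in ancestors of Kappa), Eta (in ancestors of Kappa)
Deepest common ancestor (LCA) = Eta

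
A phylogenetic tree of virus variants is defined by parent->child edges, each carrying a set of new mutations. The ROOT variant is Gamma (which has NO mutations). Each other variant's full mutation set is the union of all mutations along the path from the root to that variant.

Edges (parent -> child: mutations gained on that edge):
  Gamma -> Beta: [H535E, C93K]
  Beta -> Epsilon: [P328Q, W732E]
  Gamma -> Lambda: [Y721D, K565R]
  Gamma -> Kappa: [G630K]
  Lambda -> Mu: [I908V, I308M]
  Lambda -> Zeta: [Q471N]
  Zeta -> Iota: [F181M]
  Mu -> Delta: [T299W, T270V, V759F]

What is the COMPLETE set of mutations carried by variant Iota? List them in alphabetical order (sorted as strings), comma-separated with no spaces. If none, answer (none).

Answer: F181M,K565R,Q471N,Y721D

Derivation:
At Gamma: gained [] -> total []
At Lambda: gained ['Y721D', 'K565R'] -> total ['K565R', 'Y721D']
At Zeta: gained ['Q471N'] -> total ['K565R', 'Q471N', 'Y721D']
At Iota: gained ['F181M'] -> total ['F181M', 'K565R', 'Q471N', 'Y721D']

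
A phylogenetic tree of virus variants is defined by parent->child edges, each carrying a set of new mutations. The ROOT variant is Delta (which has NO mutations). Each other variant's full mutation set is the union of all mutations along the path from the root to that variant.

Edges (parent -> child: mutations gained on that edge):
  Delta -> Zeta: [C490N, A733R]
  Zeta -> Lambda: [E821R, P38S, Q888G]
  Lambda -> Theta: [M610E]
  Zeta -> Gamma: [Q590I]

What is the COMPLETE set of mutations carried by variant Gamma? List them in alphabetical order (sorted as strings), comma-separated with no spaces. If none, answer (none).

Answer: A733R,C490N,Q590I

Derivation:
At Delta: gained [] -> total []
At Zeta: gained ['C490N', 'A733R'] -> total ['A733R', 'C490N']
At Gamma: gained ['Q590I'] -> total ['A733R', 'C490N', 'Q590I']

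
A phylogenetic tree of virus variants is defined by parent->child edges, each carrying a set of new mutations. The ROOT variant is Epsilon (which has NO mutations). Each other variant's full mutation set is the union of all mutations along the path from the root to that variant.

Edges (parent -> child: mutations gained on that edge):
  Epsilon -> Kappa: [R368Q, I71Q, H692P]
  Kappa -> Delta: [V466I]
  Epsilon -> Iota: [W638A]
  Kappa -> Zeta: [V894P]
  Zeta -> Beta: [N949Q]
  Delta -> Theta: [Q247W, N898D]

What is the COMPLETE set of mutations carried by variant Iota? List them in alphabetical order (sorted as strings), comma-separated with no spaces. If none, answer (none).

Answer: W638A

Derivation:
At Epsilon: gained [] -> total []
At Iota: gained ['W638A'] -> total ['W638A']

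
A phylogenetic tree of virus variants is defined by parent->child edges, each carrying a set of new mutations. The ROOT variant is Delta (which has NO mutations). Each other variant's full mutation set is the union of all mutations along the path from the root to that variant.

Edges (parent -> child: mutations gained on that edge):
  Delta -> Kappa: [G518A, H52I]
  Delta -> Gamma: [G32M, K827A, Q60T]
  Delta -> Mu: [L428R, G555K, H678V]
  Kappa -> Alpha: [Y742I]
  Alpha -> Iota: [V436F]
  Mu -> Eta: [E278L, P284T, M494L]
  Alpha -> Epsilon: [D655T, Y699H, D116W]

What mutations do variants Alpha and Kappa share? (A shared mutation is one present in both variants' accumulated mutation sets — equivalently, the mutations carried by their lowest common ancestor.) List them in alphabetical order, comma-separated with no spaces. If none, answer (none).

Accumulating mutations along path to Alpha:
  At Delta: gained [] -> total []
  At Kappa: gained ['G518A', 'H52I'] -> total ['G518A', 'H52I']
  At Alpha: gained ['Y742I'] -> total ['G518A', 'H52I', 'Y742I']
Mutations(Alpha) = ['G518A', 'H52I', 'Y742I']
Accumulating mutations along path to Kappa:
  At Delta: gained [] -> total []
  At Kappa: gained ['G518A', 'H52I'] -> total ['G518A', 'H52I']
Mutations(Kappa) = ['G518A', 'H52I']
Intersection: ['G518A', 'H52I', 'Y742I'] ∩ ['G518A', 'H52I'] = ['G518A', 'H52I']

Answer: G518A,H52I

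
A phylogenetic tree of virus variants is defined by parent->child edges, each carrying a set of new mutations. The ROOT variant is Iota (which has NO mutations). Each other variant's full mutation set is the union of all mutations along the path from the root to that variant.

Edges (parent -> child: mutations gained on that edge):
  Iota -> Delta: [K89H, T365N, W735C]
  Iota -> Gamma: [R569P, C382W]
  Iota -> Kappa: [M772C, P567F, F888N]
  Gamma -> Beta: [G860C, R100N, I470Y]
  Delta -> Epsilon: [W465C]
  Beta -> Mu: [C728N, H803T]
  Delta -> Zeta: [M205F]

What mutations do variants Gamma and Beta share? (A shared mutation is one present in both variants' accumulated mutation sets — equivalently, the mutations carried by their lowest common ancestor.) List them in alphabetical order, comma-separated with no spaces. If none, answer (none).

Answer: C382W,R569P

Derivation:
Accumulating mutations along path to Gamma:
  At Iota: gained [] -> total []
  At Gamma: gained ['R569P', 'C382W'] -> total ['C382W', 'R569P']
Mutations(Gamma) = ['C382W', 'R569P']
Accumulating mutations along path to Beta:
  At Iota: gained [] -> total []
  At Gamma: gained ['R569P', 'C382W'] -> total ['C382W', 'R569P']
  At Beta: gained ['G860C', 'R100N', 'I470Y'] -> total ['C382W', 'G860C', 'I470Y', 'R100N', 'R569P']
Mutations(Beta) = ['C382W', 'G860C', 'I470Y', 'R100N', 'R569P']
Intersection: ['C382W', 'R569P'] ∩ ['C382W', 'G860C', 'I470Y', 'R100N', 'R569P'] = ['C382W', 'R569P']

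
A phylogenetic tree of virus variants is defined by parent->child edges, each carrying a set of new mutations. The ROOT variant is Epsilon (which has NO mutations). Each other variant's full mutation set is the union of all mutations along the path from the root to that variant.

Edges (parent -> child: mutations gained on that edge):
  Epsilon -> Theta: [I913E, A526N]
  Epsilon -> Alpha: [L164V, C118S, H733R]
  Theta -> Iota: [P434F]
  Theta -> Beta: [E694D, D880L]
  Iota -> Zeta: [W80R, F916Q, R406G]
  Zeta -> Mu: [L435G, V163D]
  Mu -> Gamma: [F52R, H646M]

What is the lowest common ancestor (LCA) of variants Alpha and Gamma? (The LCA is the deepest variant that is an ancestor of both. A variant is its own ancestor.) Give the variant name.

Answer: Epsilon

Derivation:
Path from root to Alpha: Epsilon -> Alpha
  ancestors of Alpha: {Epsilon, Alpha}
Path from root to Gamma: Epsilon -> Theta -> Iota -> Zeta -> Mu -> Gamma
  ancestors of Gamma: {Epsilon, Theta, Iota, Zeta, Mu, Gamma}
Common ancestors: {Epsilon}
Walk up from Gamma: Gamma (not in ancestors of Alpha), Mu (not in ancestors of Alpha), Zeta (not in ancestors of Alpha), Iota (not in ancestors of Alpha), Theta (not in ancestors of Alpha), Epsilon (in ancestors of Alpha)
Deepest common ancestor (LCA) = Epsilon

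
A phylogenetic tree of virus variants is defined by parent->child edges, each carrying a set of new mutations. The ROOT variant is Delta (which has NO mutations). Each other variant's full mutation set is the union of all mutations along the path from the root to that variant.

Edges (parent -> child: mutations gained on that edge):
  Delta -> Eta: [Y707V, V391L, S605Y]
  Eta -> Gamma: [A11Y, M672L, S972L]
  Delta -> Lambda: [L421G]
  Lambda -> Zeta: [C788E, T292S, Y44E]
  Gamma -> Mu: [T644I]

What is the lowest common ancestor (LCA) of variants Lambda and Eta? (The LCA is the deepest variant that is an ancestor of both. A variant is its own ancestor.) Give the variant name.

Answer: Delta

Derivation:
Path from root to Lambda: Delta -> Lambda
  ancestors of Lambda: {Delta, Lambda}
Path from root to Eta: Delta -> Eta
  ancestors of Eta: {Delta, Eta}
Common ancestors: {Delta}
Walk up from Eta: Eta (not in ancestors of Lambda), Delta (in ancestors of Lambda)
Deepest common ancestor (LCA) = Delta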